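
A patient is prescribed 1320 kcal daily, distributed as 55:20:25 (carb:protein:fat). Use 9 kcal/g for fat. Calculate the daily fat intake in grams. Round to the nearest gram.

Fat energy = 25% × 1320 = 330 kcal.
At 9 kcal/g: 330 ÷ 9 = 36.6667 g.

37 g/day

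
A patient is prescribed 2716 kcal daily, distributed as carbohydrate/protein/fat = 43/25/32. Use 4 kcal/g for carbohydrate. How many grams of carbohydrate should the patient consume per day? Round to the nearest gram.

Carbohydrate energy = 43% × 2716 = 1167.88 kcal.
At 4 kcal/g: 1167.88 ÷ 4 = 291.97 g.

292 g/day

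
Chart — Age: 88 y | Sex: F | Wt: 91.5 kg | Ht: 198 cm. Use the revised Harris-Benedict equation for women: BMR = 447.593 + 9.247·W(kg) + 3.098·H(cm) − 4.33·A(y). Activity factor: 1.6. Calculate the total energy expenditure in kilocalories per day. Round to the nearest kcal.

2442 kilocalories per day

Harris-Benedict: BMR = 447.593 + 9.247(91.5) + 3.098(198) − 4.33(88) = 1526.0575 kcal/day.
TEE = BMR × activity factor = 1526.0575 × 1.6 = 2441.692 kcal/day.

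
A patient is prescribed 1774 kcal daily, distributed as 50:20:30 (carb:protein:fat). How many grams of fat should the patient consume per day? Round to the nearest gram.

59 g/day

Fat energy = 30% × 1774 = 532.2 kcal.
At 9 kcal/g: 532.2 ÷ 9 = 59.1333 g.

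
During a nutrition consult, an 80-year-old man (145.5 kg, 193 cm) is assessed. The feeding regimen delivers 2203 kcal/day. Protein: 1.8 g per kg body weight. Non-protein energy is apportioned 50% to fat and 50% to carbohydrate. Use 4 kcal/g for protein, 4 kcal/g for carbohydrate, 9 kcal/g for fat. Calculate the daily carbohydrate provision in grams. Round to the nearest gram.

Protein = 1.8 × 145.5 = 261.9 g → 261.9 × 4 = 1047.6 kcal.
Non-protein calories = 2203 − 1047.6 = 1155.4 kcal.
Fat: 50% × 1155.4 = 577.7 kcal; carbohydrate: 577.7 kcal.
Carbohydrate: 577.7 kcal ÷ 4 kcal/g = 144.425 g.

144 g/day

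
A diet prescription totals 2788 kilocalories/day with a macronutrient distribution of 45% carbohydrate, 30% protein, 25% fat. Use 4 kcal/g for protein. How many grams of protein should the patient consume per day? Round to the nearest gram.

Protein energy = 30% × 2788 = 836.4 kcal.
At 4 kcal/g: 836.4 ÷ 4 = 209.1 g.

209 g/day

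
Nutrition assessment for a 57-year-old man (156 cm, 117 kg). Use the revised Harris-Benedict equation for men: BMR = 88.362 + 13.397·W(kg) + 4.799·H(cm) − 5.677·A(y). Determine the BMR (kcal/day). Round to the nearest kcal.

2081 kcal/day

Harris-Benedict: BMR = 88.362 + 13.397(117) + 4.799(156) − 5.677(57) = 2080.866 kcal/day.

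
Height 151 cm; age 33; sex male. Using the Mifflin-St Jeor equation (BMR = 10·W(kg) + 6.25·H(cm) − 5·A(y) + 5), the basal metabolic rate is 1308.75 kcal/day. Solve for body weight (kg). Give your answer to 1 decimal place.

1308.75 = 10·W + 6.25(151) − 5(33) + 5
10·W = 1308.75 − 783.75 = 525, so W = 52.5 kg.

52.5 kg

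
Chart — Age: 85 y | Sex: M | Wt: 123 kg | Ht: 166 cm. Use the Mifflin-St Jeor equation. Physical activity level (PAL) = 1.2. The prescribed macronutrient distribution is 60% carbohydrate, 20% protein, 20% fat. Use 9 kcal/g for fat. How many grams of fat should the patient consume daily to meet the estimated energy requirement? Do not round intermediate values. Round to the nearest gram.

49 g/day

Mifflin-St Jeor (male): BMR = 10(123) + 6.25(166) − 5(85) + 5 = 1230 + 1037.5 − 425 + 5 = 1847.5 kcal/day.
TEE = 1847.5 × 1.2 = 2217 kcal/day.
Fat energy = 20% × 2217 = 443.4 kcal.
Fat = 443.4 ÷ 9 kcal/g = 49.2667 g.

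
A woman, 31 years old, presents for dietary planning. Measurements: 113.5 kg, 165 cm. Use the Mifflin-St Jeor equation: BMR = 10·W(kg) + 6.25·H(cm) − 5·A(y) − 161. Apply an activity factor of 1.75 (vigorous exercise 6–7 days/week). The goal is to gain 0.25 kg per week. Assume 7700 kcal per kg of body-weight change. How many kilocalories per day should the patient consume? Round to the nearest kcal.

Mifflin-St Jeor (female): BMR = 10(113.5) + 6.25(165) − 5(31) − 161 = 1135 + 1031.25 − 155 − 161 = 1850.25 kcal/day.
TEE = 1850.25 × 1.75 = 3237.9375 kcal/day.
Required daily surplus = 0.25 × 7700 ÷ 7 = 275 kcal/day.
Target intake = 3237.9375 + 275 = 3512.9375 kcal/day.

3513 kilocalories per day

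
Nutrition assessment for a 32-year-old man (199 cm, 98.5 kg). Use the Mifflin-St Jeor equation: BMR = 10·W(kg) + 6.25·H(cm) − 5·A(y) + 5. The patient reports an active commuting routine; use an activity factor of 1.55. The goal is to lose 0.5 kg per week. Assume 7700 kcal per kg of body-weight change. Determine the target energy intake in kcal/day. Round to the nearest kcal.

Mifflin-St Jeor (male): BMR = 10(98.5) + 6.25(199) − 5(32) + 5 = 985 + 1243.75 − 160 + 5 = 2073.75 kcal/day.
TEE = 2073.75 × 1.55 = 3214.3125 kcal/day.
Required daily deficit = 0.5 × 7700 ÷ 7 = 550 kcal/day.
Target intake = 3214.3125 − 550 = 2664.3125 kcal/day.

2664 kcal/day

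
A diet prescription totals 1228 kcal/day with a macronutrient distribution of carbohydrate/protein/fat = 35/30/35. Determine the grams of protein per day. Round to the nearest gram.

Protein energy = 30% × 1228 = 368.4 kcal.
At 4 kcal/g: 368.4 ÷ 4 = 92.1 g.

92 g/day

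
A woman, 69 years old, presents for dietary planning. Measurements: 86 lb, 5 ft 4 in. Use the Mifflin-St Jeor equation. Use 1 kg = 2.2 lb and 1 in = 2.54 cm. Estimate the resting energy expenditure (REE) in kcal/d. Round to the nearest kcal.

Convert to metric: weight = 86 ÷ 2.2 = 39.0909 kg; height = (5×12 + 4) × 2.54 = 64 × 2.54 = 162.56 cm.
Mifflin-St Jeor (female): BMR = 10(39.0909) + 6.25(162.56) − 5(69) − 161 = 390.9091 + 1016 − 345 − 161 = 900.9091 kcal/day.

901 kcal/d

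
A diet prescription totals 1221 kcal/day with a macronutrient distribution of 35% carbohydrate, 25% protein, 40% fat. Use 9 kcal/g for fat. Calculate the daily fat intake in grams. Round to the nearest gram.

Fat energy = 40% × 1221 = 488.4 kcal.
At 9 kcal/g: 488.4 ÷ 9 = 54.2667 g.

54 g/day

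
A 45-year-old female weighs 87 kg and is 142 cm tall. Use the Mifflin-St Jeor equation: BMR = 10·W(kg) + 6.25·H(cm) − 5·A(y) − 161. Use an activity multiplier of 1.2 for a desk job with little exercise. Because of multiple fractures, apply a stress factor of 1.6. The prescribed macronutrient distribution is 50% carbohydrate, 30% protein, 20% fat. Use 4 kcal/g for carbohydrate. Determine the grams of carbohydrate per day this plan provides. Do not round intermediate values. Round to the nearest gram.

Mifflin-St Jeor (female): BMR = 10(87) + 6.25(142) − 5(45) − 161 = 870 + 887.5 − 225 − 161 = 1371.5 kcal/day.
TEE = 1371.5 × 1.2 = 1645.8 kcal/day.
With stress factor 1.6: 1645.8 × 1.6 = 2633.28 kcal/day.
Carbohydrate energy = 50% × 2633.28 = 1316.64 kcal.
Carbohydrate = 1316.64 ÷ 4 kcal/g = 329.16 g.

329 g/day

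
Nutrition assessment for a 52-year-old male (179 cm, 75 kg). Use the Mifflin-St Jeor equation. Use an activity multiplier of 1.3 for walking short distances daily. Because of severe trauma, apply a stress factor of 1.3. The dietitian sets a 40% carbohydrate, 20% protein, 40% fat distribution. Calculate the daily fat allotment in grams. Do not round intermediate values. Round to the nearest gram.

121 g/day

Mifflin-St Jeor (male): BMR = 10(75) + 6.25(179) − 5(52) + 5 = 750 + 1118.75 − 260 + 5 = 1613.75 kcal/day.
TEE = 1613.75 × 1.3 = 2097.875 kcal/day.
With stress factor 1.3: 2097.875 × 1.3 = 2727.2375 kcal/day.
Fat energy = 40% × 2727.2375 = 1090.895 kcal.
Fat = 1090.895 ÷ 9 kcal/g = 121.2106 g.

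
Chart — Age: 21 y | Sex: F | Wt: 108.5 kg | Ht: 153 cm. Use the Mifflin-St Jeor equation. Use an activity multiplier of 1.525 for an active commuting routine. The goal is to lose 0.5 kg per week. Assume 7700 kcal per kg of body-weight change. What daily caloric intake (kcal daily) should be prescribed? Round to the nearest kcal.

Mifflin-St Jeor (female): BMR = 10(108.5) + 6.25(153) − 5(21) − 161 = 1085 + 956.25 − 105 − 161 = 1775.25 kcal/day.
TEE = 1775.25 × 1.525 = 2707.2563 kcal/day.
Required daily deficit = 0.5 × 7700 ÷ 7 = 550 kcal/day.
Target intake = 2707.2563 − 550 = 2157.2563 kcal/day.

2157 kcal daily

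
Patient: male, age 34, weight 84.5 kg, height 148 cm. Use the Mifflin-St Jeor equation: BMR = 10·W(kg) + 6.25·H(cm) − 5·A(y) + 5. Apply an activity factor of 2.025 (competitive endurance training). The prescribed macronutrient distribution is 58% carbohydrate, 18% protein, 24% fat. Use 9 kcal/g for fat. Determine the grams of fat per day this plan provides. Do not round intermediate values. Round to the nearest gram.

87 g/day

Mifflin-St Jeor (male): BMR = 10(84.5) + 6.25(148) − 5(34) + 5 = 845 + 925 − 170 + 5 = 1605 kcal/day.
TEE = 1605 × 2.025 = 3250.125 kcal/day.
Fat energy = 24% × 3250.125 = 780.03 kcal.
Fat = 780.03 ÷ 9 kcal/g = 86.67 g.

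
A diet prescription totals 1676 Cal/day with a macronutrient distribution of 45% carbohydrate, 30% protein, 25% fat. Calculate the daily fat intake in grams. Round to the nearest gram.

47 g/day

Fat energy = 25% × 1676 = 419 kcal.
At 9 kcal/g: 419 ÷ 9 = 46.5556 g.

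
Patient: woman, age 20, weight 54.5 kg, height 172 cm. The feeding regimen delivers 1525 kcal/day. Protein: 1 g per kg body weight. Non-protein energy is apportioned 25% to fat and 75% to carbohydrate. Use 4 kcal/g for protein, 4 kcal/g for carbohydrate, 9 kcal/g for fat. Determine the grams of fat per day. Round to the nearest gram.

Protein = 1 × 54.5 = 54.5 g → 54.5 × 4 = 218 kcal.
Non-protein calories = 1525 − 218 = 1307 kcal.
Fat: 25% × 1307 = 326.75 kcal; carbohydrate: 980.25 kcal.
Fat: 326.75 kcal ÷ 9 kcal/g = 36.3056 g.

36 g/day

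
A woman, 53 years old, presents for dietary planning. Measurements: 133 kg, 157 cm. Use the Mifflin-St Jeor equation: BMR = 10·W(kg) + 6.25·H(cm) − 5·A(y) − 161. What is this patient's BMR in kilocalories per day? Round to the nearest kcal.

Mifflin-St Jeor (female): BMR = 10(133) + 6.25(157) − 5(53) − 161 = 1330 + 981.25 − 265 − 161 = 1885.25 kcal/day.

1885 kilocalories per day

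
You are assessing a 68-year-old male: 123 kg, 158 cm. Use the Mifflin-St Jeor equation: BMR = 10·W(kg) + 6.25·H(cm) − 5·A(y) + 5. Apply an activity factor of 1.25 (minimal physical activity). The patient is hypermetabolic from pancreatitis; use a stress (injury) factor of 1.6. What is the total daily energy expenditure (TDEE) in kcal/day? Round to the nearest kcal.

Mifflin-St Jeor (male): BMR = 10(123) + 6.25(158) − 5(68) + 5 = 1230 + 987.5 − 340 + 5 = 1882.5 kcal/day.
TEE = BMR × activity factor = 1882.5 × 1.25 = 2353.125 kcal/day.
Apply stress factor: 2353.125 × 1.6 = 3765 kcal/day.

3765 kcal/day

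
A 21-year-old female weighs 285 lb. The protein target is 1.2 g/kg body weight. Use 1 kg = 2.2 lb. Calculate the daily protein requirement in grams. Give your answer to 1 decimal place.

Weight in kg = 285 ÷ 2.2 = 129.5455 kg.
Protein = 1.2 g/kg × 129.5455 kg = 155.4545 g/day.

155.5 g/day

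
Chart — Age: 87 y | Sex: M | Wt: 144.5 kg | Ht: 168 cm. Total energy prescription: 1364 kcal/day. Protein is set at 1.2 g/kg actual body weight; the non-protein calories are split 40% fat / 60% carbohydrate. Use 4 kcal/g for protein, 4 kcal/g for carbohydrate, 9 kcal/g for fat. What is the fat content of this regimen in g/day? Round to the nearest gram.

30 g/day

Protein = 1.2 × 144.5 = 173.4 g → 173.4 × 4 = 693.6 kcal.
Non-protein calories = 1364 − 693.6 = 670.4 kcal.
Fat: 40% × 670.4 = 268.16 kcal; carbohydrate: 402.24 kcal.
Fat: 268.16 kcal ÷ 9 kcal/g = 29.7956 g.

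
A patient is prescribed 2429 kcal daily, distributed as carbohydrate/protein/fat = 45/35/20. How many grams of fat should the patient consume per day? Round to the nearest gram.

54 g/day

Fat energy = 20% × 2429 = 485.8 kcal.
At 9 kcal/g: 485.8 ÷ 9 = 53.9778 g.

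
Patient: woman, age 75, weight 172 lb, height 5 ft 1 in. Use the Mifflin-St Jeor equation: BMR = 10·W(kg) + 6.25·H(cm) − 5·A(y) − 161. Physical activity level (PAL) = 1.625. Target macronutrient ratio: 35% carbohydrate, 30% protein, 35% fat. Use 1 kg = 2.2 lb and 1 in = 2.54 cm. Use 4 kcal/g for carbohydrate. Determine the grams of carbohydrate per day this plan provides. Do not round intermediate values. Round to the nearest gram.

Convert to metric: weight = 172 ÷ 2.2 = 78.1818 kg; height = (5×12 + 1) × 2.54 = 61 × 2.54 = 154.94 cm.
Mifflin-St Jeor (female): BMR = 10(78.1818) + 6.25(154.94) − 5(75) − 161 = 781.8182 + 968.375 − 375 − 161 = 1214.1932 kcal/day.
TEE = 1214.1932 × 1.625 = 1973.0639 kcal/day.
Carbohydrate energy = 35% × 1973.0639 = 690.5724 kcal.
Carbohydrate = 690.5724 ÷ 4 kcal/g = 172.6431 g.

173 g/day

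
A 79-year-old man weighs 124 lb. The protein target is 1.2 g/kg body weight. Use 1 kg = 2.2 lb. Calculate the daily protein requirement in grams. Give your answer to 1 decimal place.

Weight in kg = 124 ÷ 2.2 = 56.3636 kg.
Protein = 1.2 g/kg × 56.3636 kg = 67.6364 g/day.

67.6 g/day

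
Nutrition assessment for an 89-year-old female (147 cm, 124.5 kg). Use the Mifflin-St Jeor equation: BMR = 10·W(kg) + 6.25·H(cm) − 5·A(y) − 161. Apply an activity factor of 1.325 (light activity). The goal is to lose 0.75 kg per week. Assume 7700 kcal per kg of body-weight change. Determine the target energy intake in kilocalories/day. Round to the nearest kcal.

1239 kilocalories/day

Mifflin-St Jeor (female): BMR = 10(124.5) + 6.25(147) − 5(89) − 161 = 1245 + 918.75 − 445 − 161 = 1557.75 kcal/day.
TEE = 1557.75 × 1.325 = 2064.0188 kcal/day.
Required daily deficit = 0.75 × 7700 ÷ 7 = 825 kcal/day.
Target intake = 2064.0188 − 825 = 1239.0188 kcal/day.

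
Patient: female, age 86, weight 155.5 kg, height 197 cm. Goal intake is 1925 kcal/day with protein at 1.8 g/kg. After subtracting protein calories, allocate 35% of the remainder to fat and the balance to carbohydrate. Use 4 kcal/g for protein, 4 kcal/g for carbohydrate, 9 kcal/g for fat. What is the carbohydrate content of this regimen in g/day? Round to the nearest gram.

Protein = 1.8 × 155.5 = 279.9 g → 279.9 × 4 = 1119.6 kcal.
Non-protein calories = 1925 − 1119.6 = 805.4 kcal.
Fat: 35% × 805.4 = 281.89 kcal; carbohydrate: 523.51 kcal.
Carbohydrate: 523.51 kcal ÷ 4 kcal/g = 130.8775 g.

131 g/day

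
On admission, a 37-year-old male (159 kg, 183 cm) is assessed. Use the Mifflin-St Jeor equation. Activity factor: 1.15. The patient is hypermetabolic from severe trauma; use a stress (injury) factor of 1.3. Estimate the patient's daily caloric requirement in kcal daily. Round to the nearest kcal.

3818 kcal daily

Mifflin-St Jeor (male): BMR = 10(159) + 6.25(183) − 5(37) + 5 = 1590 + 1143.75 − 185 + 5 = 2553.75 kcal/day.
TEE = BMR × activity factor = 2553.75 × 1.15 = 2936.8125 kcal/day.
Apply stress factor: 2936.8125 × 1.3 = 3817.8563 kcal/day.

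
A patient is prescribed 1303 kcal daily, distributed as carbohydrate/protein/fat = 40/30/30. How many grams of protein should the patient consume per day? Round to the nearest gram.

98 g/day

Protein energy = 30% × 1303 = 390.9 kcal.
At 4 kcal/g: 390.9 ÷ 4 = 97.725 g.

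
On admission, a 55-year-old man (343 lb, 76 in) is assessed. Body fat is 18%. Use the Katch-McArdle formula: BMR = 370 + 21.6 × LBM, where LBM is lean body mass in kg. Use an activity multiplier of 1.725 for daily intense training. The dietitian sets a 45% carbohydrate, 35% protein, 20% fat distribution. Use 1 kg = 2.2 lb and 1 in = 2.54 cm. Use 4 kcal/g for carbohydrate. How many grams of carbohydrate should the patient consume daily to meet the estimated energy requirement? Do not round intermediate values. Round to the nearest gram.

Convert to metric: weight = 343 ÷ 2.2 = 155.9091 kg; height = 76 × 2.54 = 193.04 cm.
LBM = 155.9091 × (1 − 0.18) = 127.8455 kg. Katch-McArdle: BMR = 370 + 21.6 × 127.8455 = 3131.4618 kcal/day.
TEE = 3131.4618 × 1.725 = 5401.7716 kcal/day.
Carbohydrate energy = 45% × 5401.7716 = 2430.7972 kcal.
Carbohydrate = 2430.7972 ÷ 4 kcal/g = 607.6993 g.

608 g/day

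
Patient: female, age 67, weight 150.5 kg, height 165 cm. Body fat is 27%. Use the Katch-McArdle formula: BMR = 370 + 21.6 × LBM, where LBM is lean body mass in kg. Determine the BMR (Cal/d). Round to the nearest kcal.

2743 Cal/d

LBM = 150.5 × (1 − 0.27) = 109.865 kg. Katch-McArdle: BMR = 370 + 21.6 × 109.865 = 2743.084 kcal/day.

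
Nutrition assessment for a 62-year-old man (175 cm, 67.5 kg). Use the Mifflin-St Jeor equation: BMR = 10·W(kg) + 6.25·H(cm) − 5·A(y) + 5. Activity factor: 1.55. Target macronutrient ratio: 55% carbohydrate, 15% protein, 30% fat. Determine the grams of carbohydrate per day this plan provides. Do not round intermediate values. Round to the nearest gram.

Mifflin-St Jeor (male): BMR = 10(67.5) + 6.25(175) − 5(62) + 5 = 675 + 1093.75 − 310 + 5 = 1463.75 kcal/day.
TEE = 1463.75 × 1.55 = 2268.8125 kcal/day.
Carbohydrate energy = 55% × 2268.8125 = 1247.8469 kcal.
Carbohydrate = 1247.8469 ÷ 4 kcal/g = 311.9617 g.

312 g/day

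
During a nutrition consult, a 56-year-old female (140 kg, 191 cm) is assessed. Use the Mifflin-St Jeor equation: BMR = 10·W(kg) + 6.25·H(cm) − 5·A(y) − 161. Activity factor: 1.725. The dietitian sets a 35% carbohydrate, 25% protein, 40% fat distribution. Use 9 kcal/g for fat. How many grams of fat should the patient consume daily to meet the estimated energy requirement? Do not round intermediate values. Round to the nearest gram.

Mifflin-St Jeor (female): BMR = 10(140) + 6.25(191) − 5(56) − 161 = 1400 + 1193.75 − 280 − 161 = 2152.75 kcal/day.
TEE = 2152.75 × 1.725 = 3713.4938 kcal/day.
Fat energy = 40% × 3713.4938 = 1485.3975 kcal.
Fat = 1485.3975 ÷ 9 kcal/g = 165.0442 g.

165 g/day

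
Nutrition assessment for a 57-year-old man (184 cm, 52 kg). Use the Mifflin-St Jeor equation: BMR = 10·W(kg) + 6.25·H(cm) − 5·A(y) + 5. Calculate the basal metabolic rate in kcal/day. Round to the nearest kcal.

1390 kcal/day

Mifflin-St Jeor (male): BMR = 10(52) + 6.25(184) − 5(57) + 5 = 520 + 1150 − 285 + 5 = 1390 kcal/day.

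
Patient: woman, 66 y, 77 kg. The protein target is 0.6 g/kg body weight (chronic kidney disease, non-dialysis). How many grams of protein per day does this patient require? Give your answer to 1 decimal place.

Protein = 0.6 g/kg × 77 kg = 46.2 g/day.

46.2 g/day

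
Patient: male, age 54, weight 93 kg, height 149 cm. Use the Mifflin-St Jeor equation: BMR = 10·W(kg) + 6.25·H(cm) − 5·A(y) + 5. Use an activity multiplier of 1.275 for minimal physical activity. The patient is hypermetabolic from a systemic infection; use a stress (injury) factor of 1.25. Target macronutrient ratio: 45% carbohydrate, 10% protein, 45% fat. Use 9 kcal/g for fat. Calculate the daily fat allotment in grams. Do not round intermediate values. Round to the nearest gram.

Mifflin-St Jeor (male): BMR = 10(93) + 6.25(149) − 5(54) + 5 = 930 + 931.25 − 270 + 5 = 1596.25 kcal/day.
TEE = 1596.25 × 1.275 = 2035.2188 kcal/day.
With stress factor 1.25: 2035.2188 × 1.25 = 2544.0234 kcal/day.
Fat energy = 45% × 2544.0234 = 1144.8105 kcal.
Fat = 1144.8105 ÷ 9 kcal/g = 127.2012 g.

127 g/day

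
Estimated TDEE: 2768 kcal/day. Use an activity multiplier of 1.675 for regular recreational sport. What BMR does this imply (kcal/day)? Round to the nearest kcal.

BMR = TEE ÷ activity factor = 2768 ÷ 1.675 = 1652.5373 kcal/day.

1653 kcal/day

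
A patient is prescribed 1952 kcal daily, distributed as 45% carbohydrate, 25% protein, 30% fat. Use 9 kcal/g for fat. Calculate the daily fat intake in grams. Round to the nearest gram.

Fat energy = 30% × 1952 = 585.6 kcal.
At 9 kcal/g: 585.6 ÷ 9 = 65.0667 g.

65 g/day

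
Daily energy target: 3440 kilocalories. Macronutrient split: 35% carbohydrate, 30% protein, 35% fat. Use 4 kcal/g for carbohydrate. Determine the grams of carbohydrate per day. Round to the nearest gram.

Carbohydrate energy = 35% × 3440 = 1204 kcal.
At 4 kcal/g: 1204 ÷ 4 = 301 g.

301 g/day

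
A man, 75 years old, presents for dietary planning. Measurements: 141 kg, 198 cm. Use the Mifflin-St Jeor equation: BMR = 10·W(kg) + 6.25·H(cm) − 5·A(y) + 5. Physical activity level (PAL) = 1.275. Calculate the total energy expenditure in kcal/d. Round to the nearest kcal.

Mifflin-St Jeor (male): BMR = 10(141) + 6.25(198) − 5(75) + 5 = 1410 + 1237.5 − 375 + 5 = 2277.5 kcal/day.
TEE = BMR × activity factor = 2277.5 × 1.275 = 2903.8125 kcal/day.

2904 kcal/d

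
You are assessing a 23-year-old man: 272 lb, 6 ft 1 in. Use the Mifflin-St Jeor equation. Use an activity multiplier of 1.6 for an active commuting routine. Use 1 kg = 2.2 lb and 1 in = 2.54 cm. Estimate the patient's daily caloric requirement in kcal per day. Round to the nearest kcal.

3656 kcal per day

Convert to metric: weight = 272 ÷ 2.2 = 123.6364 kg; height = (6×12 + 1) × 2.54 = 73 × 2.54 = 185.42 cm.
Mifflin-St Jeor (male): BMR = 10(123.6364) + 6.25(185.42) − 5(23) + 5 = 1236.3636 + 1158.875 − 115 + 5 = 2285.2386 kcal/day.
TEE = BMR × activity factor = 2285.2386 × 1.6 = 3656.3818 kcal/day.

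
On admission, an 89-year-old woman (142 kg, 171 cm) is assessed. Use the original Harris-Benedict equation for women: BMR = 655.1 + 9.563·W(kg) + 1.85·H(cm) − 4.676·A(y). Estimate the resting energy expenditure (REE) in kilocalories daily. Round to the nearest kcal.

Harris-Benedict: BMR = 655.1 + 9.563(142) + 1.85(171) − 4.676(89) = 1913.232 kcal/day.

1913 kilocalories daily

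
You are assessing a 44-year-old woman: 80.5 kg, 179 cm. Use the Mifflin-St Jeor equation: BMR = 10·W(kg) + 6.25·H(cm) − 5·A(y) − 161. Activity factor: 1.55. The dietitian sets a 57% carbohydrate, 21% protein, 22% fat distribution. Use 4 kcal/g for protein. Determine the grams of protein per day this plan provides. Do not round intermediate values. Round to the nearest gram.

126 g/day

Mifflin-St Jeor (female): BMR = 10(80.5) + 6.25(179) − 5(44) − 161 = 805 + 1118.75 − 220 − 161 = 1542.75 kcal/day.
TEE = 1542.75 × 1.55 = 2391.2625 kcal/day.
Protein energy = 21% × 2391.2625 = 502.1651 kcal.
Protein = 502.1651 ÷ 4 kcal/g = 125.5413 g.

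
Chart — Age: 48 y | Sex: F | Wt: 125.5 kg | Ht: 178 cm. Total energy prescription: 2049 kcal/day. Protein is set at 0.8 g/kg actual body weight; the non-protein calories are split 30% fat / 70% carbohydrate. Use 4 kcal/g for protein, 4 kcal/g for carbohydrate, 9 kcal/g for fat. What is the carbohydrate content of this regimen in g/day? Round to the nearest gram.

288 g/day

Protein = 0.8 × 125.5 = 100.4 g → 100.4 × 4 = 401.6 kcal.
Non-protein calories = 2049 − 401.6 = 1647.4 kcal.
Fat: 30% × 1647.4 = 494.22 kcal; carbohydrate: 1153.18 kcal.
Carbohydrate: 1153.18 kcal ÷ 4 kcal/g = 288.295 g.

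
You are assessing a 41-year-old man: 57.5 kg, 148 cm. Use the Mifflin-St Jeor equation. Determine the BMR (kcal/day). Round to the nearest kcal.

1300 kcal/day

Mifflin-St Jeor (male): BMR = 10(57.5) + 6.25(148) − 5(41) + 5 = 575 + 925 − 205 + 5 = 1300 kcal/day.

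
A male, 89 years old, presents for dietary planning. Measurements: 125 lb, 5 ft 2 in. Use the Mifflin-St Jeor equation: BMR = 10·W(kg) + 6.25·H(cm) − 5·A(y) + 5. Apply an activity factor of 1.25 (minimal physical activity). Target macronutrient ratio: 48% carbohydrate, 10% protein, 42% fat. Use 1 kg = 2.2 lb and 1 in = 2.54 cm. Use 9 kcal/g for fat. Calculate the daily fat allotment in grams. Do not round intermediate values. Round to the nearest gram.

Convert to metric: weight = 125 ÷ 2.2 = 56.8182 kg; height = (5×12 + 2) × 2.54 = 62 × 2.54 = 157.48 cm.
Mifflin-St Jeor (male): BMR = 10(56.8182) + 6.25(157.48) − 5(89) + 5 = 568.1818 + 984.25 − 445 + 5 = 1112.4318 kcal/day.
TEE = 1112.4318 × 1.25 = 1390.5398 kcal/day.
Fat energy = 42% × 1390.5398 = 584.0267 kcal.
Fat = 584.0267 ÷ 9 kcal/g = 64.8919 g.

65 g/day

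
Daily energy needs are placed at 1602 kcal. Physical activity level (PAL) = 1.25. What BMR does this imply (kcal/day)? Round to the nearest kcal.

1282 kcal/day

BMR = TEE ÷ activity factor = 1602 ÷ 1.25 = 1281.6 kcal/day.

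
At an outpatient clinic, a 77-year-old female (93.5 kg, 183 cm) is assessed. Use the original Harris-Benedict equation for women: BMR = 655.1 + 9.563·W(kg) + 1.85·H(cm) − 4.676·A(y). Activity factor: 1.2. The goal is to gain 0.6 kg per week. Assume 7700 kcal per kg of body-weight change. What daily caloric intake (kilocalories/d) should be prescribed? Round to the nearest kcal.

Harris-Benedict: BMR = 655.1 + 9.563(93.5) + 1.85(183) − 4.676(77) = 1527.7385 kcal/day.
TEE = 1527.7385 × 1.2 = 1833.2862 kcal/day.
Required daily surplus = 0.6 × 7700 ÷ 7 = 660 kcal/day.
Target intake = 1833.2862 + 660 = 2493.2862 kcal/day.

2493 kilocalories/d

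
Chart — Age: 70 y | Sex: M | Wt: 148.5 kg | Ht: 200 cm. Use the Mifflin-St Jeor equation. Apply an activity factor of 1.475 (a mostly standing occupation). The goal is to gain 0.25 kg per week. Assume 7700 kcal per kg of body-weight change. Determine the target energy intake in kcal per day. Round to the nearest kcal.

3800 kcal per day

Mifflin-St Jeor (male): BMR = 10(148.5) + 6.25(200) − 5(70) + 5 = 1485 + 1250 − 350 + 5 = 2390 kcal/day.
TEE = 2390 × 1.475 = 3525.25 kcal/day.
Required daily surplus = 0.25 × 7700 ÷ 7 = 275 kcal/day.
Target intake = 3525.25 + 275 = 3800.25 kcal/day.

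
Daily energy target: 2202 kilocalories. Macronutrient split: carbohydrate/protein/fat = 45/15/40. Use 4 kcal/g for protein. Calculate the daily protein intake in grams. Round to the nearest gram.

Protein energy = 15% × 2202 = 330.3 kcal.
At 4 kcal/g: 330.3 ÷ 4 = 82.575 g.

83 g/day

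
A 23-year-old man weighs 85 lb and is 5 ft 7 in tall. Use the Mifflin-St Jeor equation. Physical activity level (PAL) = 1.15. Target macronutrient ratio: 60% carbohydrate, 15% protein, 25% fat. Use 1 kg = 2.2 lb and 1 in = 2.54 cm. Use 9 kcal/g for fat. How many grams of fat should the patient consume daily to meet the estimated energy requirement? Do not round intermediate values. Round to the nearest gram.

43 g/day

Convert to metric: weight = 85 ÷ 2.2 = 38.6364 kg; height = (5×12 + 7) × 2.54 = 67 × 2.54 = 170.18 cm.
Mifflin-St Jeor (male): BMR = 10(38.6364) + 6.25(170.18) − 5(23) + 5 = 386.3636 + 1063.625 − 115 + 5 = 1339.9886 kcal/day.
TEE = 1339.9886 × 1.15 = 1540.9869 kcal/day.
Fat energy = 25% × 1540.9869 = 385.2467 kcal.
Fat = 385.2467 ÷ 9 kcal/g = 42.8052 g.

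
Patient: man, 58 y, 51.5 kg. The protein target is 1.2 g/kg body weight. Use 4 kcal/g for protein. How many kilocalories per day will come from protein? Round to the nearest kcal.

247 kcal/day

Protein = 1.2 g/kg × 51.5 kg = 61.8 g/day.
Protein energy = 61.8 g × 4 kcal/g = 247.2 kcal/day.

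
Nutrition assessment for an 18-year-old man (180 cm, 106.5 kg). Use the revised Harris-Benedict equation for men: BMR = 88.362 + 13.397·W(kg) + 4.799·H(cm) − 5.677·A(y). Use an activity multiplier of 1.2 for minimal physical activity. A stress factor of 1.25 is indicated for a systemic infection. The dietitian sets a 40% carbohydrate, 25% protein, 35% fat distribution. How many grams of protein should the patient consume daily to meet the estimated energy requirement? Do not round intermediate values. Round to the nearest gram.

Harris-Benedict: BMR = 88.362 + 13.397(106.5) + 4.799(180) − 5.677(18) = 2276.7765 kcal/day.
TEE = 2276.7765 × 1.2 = 2732.1318 kcal/day.
With stress factor 1.25: 2732.1318 × 1.25 = 3415.1648 kcal/day.
Protein energy = 25% × 3415.1648 = 853.7912 kcal.
Protein = 853.7912 ÷ 4 kcal/g = 213.4478 g.

213 g/day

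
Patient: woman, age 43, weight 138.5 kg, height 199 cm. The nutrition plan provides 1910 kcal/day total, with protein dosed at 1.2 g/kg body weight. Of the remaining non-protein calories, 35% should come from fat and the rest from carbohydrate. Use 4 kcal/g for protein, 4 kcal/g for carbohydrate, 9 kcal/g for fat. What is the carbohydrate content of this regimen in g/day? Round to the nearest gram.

202 g/day

Protein = 1.2 × 138.5 = 166.2 g → 166.2 × 4 = 664.8 kcal.
Non-protein calories = 1910 − 664.8 = 1245.2 kcal.
Fat: 35% × 1245.2 = 435.82 kcal; carbohydrate: 809.38 kcal.
Carbohydrate: 809.38 kcal ÷ 4 kcal/g = 202.345 g.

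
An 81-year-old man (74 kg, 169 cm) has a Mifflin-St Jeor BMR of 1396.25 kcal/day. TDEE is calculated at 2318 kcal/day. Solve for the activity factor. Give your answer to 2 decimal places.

Activity factor = TEE ÷ BMR = 2318 ÷ 1396.25 = 1.66.

1.66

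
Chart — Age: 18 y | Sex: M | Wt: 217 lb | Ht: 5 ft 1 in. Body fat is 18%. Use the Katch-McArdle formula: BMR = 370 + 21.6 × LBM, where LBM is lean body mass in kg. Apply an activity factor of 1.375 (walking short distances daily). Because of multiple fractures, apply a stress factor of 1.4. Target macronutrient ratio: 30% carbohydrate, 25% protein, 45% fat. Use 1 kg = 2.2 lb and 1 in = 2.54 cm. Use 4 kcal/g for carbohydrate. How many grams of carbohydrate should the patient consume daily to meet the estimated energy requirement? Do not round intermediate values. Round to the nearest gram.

306 g/day

Convert to metric: weight = 217 ÷ 2.2 = 98.6364 kg; height = (5×12 + 1) × 2.54 = 61 × 2.54 = 154.94 cm.
LBM = 98.6364 × (1 − 0.18) = 80.8818 kg. Katch-McArdle: BMR = 370 + 21.6 × 80.8818 = 2117.0473 kcal/day.
TEE = 2117.0473 × 1.375 = 2910.94 kcal/day.
With stress factor 1.4: 2910.94 × 1.4 = 4075.316 kcal/day.
Carbohydrate energy = 30% × 4075.316 = 1222.5948 kcal.
Carbohydrate = 1222.5948 ÷ 4 kcal/g = 305.6487 g.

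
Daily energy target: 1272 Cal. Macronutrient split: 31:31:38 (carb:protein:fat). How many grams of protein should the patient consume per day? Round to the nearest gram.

Protein energy = 31% × 1272 = 394.32 kcal.
At 4 kcal/g: 394.32 ÷ 4 = 98.58 g.

99 g/day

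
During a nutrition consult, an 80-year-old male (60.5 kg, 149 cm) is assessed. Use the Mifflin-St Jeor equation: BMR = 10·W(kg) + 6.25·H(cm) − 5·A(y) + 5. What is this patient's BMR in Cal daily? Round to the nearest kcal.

1141 Cal daily

Mifflin-St Jeor (male): BMR = 10(60.5) + 6.25(149) − 5(80) + 5 = 605 + 931.25 − 400 + 5 = 1141.25 kcal/day.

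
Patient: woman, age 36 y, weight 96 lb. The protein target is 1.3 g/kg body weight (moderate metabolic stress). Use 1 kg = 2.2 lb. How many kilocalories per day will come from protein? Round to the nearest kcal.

Weight in kg = 96 ÷ 2.2 = 43.6364 kg.
Protein = 1.3 g/kg × 43.6364 kg = 56.7273 g/day.
Protein energy = 56.7273 g × 4 kcal/g = 226.9091 kcal/day.

227 kcal/day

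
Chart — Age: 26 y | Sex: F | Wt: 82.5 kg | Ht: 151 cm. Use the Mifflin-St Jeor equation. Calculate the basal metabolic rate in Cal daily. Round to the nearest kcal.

1478 Cal daily

Mifflin-St Jeor (female): BMR = 10(82.5) + 6.25(151) − 5(26) − 161 = 825 + 943.75 − 130 − 161 = 1477.75 kcal/day.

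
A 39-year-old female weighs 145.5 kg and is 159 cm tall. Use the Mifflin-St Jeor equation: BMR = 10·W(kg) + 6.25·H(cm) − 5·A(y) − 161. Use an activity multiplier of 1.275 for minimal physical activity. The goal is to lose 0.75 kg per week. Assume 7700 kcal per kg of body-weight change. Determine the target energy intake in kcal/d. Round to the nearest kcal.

Mifflin-St Jeor (female): BMR = 10(145.5) + 6.25(159) − 5(39) − 161 = 1455 + 993.75 − 195 − 161 = 2092.75 kcal/day.
TEE = 2092.75 × 1.275 = 2668.2563 kcal/day.
Required daily deficit = 0.75 × 7700 ÷ 7 = 825 kcal/day.
Target intake = 2668.2563 − 825 = 1843.2563 kcal/day.

1843 kcal/d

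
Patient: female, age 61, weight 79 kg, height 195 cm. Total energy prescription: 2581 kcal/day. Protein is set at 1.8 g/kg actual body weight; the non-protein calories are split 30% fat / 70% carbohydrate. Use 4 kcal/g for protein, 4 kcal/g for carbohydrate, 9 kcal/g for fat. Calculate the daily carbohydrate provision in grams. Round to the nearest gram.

Protein = 1.8 × 79 = 142.2 g → 142.2 × 4 = 568.8 kcal.
Non-protein calories = 2581 − 568.8 = 2012.2 kcal.
Fat: 30% × 2012.2 = 603.66 kcal; carbohydrate: 1408.54 kcal.
Carbohydrate: 1408.54 kcal ÷ 4 kcal/g = 352.135 g.

352 g/day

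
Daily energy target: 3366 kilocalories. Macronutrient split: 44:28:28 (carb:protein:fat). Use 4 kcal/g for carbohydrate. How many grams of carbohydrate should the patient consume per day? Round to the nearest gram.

370 g/day

Carbohydrate energy = 44% × 3366 = 1481.04 kcal.
At 4 kcal/g: 1481.04 ÷ 4 = 370.26 g.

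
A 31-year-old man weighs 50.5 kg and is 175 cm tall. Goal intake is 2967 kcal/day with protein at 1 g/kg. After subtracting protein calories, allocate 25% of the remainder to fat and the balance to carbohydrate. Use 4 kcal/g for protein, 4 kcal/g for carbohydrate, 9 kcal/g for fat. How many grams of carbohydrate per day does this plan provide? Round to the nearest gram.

Protein = 1 × 50.5 = 50.5 g → 50.5 × 4 = 202 kcal.
Non-protein calories = 2967 − 202 = 2765 kcal.
Fat: 25% × 2765 = 691.25 kcal; carbohydrate: 2073.75 kcal.
Carbohydrate: 2073.75 kcal ÷ 4 kcal/g = 518.4375 g.

518 g/day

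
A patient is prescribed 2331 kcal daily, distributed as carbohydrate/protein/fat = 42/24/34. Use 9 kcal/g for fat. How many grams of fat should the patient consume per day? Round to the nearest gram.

Fat energy = 34% × 2331 = 792.54 kcal.
At 9 kcal/g: 792.54 ÷ 9 = 88.06 g.

88 g/day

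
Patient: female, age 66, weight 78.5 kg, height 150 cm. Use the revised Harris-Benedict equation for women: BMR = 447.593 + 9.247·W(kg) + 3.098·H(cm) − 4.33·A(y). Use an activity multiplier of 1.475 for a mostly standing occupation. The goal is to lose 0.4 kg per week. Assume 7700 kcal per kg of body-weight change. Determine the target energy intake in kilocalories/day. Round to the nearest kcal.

Harris-Benedict: BMR = 447.593 + 9.247(78.5) + 3.098(150) − 4.33(66) = 1352.4025 kcal/day.
TEE = 1352.4025 × 1.475 = 1994.7937 kcal/day.
Required daily deficit = 0.4 × 7700 ÷ 7 = 440 kcal/day.
Target intake = 1994.7937 − 440 = 1554.7937 kcal/day.

1555 kilocalories/day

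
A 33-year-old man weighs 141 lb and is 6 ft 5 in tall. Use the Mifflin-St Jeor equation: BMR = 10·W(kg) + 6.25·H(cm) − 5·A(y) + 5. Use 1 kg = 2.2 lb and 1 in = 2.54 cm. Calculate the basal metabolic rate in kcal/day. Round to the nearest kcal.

1703 kcal/day

Convert to metric: weight = 141 ÷ 2.2 = 64.0909 kg; height = (6×12 + 5) × 2.54 = 77 × 2.54 = 195.58 cm.
Mifflin-St Jeor (male): BMR = 10(64.0909) + 6.25(195.58) − 5(33) + 5 = 640.9091 + 1222.375 − 165 + 5 = 1703.2841 kcal/day.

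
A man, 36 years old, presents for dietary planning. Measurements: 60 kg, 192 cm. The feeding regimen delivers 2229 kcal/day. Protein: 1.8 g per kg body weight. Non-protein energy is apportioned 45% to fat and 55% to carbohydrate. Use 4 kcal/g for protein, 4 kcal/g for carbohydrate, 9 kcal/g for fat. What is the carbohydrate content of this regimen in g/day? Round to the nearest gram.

Protein = 1.8 × 60 = 108 g → 108 × 4 = 432 kcal.
Non-protein calories = 2229 − 432 = 1797 kcal.
Fat: 45% × 1797 = 808.65 kcal; carbohydrate: 988.35 kcal.
Carbohydrate: 988.35 kcal ÷ 4 kcal/g = 247.0875 g.

247 g/day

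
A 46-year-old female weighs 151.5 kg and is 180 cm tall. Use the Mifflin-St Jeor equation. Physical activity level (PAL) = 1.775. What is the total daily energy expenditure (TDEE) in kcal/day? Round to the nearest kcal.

3992 kcal/day

Mifflin-St Jeor (female): BMR = 10(151.5) + 6.25(180) − 5(46) − 161 = 1515 + 1125 − 230 − 161 = 2249 kcal/day.
TEE = BMR × activity factor = 2249 × 1.775 = 3991.975 kcal/day.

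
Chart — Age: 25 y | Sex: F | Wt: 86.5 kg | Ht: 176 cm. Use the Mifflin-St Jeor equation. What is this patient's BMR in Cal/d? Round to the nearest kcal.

1679 Cal/d

Mifflin-St Jeor (female): BMR = 10(86.5) + 6.25(176) − 5(25) − 161 = 865 + 1100 − 125 − 161 = 1679 kcal/day.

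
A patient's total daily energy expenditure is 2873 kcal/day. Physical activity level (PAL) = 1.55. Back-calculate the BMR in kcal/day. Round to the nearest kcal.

1854 kcal/day

BMR = TEE ÷ activity factor = 2873 ÷ 1.55 = 1853.5484 kcal/day.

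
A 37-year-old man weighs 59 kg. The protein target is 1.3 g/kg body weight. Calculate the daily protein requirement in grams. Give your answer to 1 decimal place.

76.7 g/day

Protein = 1.3 g/kg × 59 kg = 76.7 g/day.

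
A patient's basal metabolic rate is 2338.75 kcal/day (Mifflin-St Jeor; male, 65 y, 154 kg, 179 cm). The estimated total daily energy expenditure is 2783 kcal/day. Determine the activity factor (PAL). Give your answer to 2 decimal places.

1.19

Activity factor = TEE ÷ BMR = 2783 ÷ 2338.75 = 1.19.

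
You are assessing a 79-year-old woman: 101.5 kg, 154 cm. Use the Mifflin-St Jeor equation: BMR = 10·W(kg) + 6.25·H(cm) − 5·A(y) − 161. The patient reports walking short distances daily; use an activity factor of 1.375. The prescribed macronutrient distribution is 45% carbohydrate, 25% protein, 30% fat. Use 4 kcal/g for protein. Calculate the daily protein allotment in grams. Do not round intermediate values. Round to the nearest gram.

Mifflin-St Jeor (female): BMR = 10(101.5) + 6.25(154) − 5(79) − 161 = 1015 + 962.5 − 395 − 161 = 1421.5 kcal/day.
TEE = 1421.5 × 1.375 = 1954.5625 kcal/day.
Protein energy = 25% × 1954.5625 = 488.6406 kcal.
Protein = 488.6406 ÷ 4 kcal/g = 122.1602 g.

122 g/day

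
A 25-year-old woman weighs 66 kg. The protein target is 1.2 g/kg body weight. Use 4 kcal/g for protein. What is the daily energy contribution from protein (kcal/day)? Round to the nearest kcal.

Protein = 1.2 g/kg × 66 kg = 79.2 g/day.
Protein energy = 79.2 g × 4 kcal/g = 316.8 kcal/day.

317 kcal/day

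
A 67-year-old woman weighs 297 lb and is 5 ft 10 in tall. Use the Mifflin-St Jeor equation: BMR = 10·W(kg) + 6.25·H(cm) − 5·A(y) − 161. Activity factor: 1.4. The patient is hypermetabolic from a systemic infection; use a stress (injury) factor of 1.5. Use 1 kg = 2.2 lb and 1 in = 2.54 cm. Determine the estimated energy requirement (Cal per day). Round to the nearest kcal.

Convert to metric: weight = 297 ÷ 2.2 = 135 kg; height = (5×12 + 10) × 2.54 = 70 × 2.54 = 177.8 cm.
Mifflin-St Jeor (female): BMR = 10(135) + 6.25(177.8) − 5(67) − 161 = 1350 + 1111.25 − 335 − 161 = 1965.25 kcal/day.
TEE = BMR × activity factor = 1965.25 × 1.4 = 2751.35 kcal/day.
Apply stress factor: 2751.35 × 1.5 = 4127.025 kcal/day.

4127 Cal per day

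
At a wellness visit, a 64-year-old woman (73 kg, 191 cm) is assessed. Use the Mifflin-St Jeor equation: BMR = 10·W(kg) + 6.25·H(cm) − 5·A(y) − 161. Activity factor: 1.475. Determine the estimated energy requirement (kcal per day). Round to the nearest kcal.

2128 kcal per day

Mifflin-St Jeor (female): BMR = 10(73) + 6.25(191) − 5(64) − 161 = 730 + 1193.75 − 320 − 161 = 1442.75 kcal/day.
TEE = BMR × activity factor = 1442.75 × 1.475 = 2128.0563 kcal/day.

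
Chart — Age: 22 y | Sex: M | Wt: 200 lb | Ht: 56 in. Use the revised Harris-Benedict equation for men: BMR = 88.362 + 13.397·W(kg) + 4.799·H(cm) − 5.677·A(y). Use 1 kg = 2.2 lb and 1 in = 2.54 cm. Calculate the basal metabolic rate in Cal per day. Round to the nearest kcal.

1864 Cal per day

Convert to metric: weight = 200 ÷ 2.2 = 90.9091 kg; height = 56 × 2.54 = 142.24 cm.
Harris-Benedict: BMR = 88.362 + 13.397(90.9091) + 4.799(142.24) − 5.677(22) = 1863.9869 kcal/day.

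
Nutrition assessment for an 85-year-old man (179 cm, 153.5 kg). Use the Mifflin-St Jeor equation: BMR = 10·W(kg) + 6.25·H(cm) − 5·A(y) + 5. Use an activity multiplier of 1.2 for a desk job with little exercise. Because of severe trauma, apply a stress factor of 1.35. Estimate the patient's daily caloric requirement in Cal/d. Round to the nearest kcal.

Mifflin-St Jeor (male): BMR = 10(153.5) + 6.25(179) − 5(85) + 5 = 1535 + 1118.75 − 425 + 5 = 2233.75 kcal/day.
TEE = BMR × activity factor = 2233.75 × 1.2 = 2680.5 kcal/day.
Apply stress factor: 2680.5 × 1.35 = 3618.675 kcal/day.

3619 Cal/d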